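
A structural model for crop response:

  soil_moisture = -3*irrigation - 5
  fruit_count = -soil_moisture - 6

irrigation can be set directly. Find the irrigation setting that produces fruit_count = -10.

irrigation = -3

Substituting into the fruit_count equation gives fruit_count = 3*irrigation - 1.
Solve 3*irrigation - 1 = -10: irrigation = (-10 + 1) / 3 = -3.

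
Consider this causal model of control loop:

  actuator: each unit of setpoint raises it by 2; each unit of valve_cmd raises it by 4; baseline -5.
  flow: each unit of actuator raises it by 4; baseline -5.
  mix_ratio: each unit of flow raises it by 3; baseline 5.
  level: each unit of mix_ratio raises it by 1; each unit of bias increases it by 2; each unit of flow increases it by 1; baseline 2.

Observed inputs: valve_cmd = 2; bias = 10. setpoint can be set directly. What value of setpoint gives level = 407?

Substituting into the actuator equation gives actuator = 2*setpoint + 3.
Substituting into the flow equation gives flow = 8*setpoint + 7.
Substituting into the mix_ratio equation gives mix_ratio = 24*setpoint + 26.
level becomes 32*setpoint + 55.
Solve 32*setpoint + 55 = 407: setpoint = (407 - 55) / 32 = 11.

setpoint = 11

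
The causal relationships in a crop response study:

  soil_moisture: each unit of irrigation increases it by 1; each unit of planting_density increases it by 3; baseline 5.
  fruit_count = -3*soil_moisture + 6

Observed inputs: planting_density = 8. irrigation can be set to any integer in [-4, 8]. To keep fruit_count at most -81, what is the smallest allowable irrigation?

Substituting into the soil_moisture equation gives soil_moisture = irrigation + 29.
So fruit_count = -3*irrigation - 81.
Require -3*irrigation - 81 ≤ -81, so irrigation ≥ 0.
The smallest integer in [-4, 8] satisfying this is 0.

irrigation = 0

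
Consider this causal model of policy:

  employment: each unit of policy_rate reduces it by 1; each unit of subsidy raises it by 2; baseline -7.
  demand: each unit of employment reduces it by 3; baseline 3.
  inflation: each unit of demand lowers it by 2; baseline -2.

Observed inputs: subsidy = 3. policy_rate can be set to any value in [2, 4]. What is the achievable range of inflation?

-38 to -26

Substituting into the employment equation gives employment = -policy_rate - 1.
Substituting into the demand equation gives demand = 3*policy_rate + 6.
Substituting into the inflation equation gives inflation = -6*policy_rate - 14.
Linear in policy_rate, so extremes are at the endpoints: policy_rate = 2 gives inflation = -26; policy_rate = 4 gives inflation = -38.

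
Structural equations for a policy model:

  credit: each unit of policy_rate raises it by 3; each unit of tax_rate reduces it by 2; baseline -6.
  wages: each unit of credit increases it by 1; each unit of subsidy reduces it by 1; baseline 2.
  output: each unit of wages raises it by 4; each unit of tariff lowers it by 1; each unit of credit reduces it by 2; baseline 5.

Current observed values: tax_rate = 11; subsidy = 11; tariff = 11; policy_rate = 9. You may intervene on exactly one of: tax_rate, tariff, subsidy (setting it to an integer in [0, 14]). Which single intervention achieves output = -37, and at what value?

Intervening on tax_rate: output = -4*tax_rate. Reaching -37 requires tax_rate = 37/4, not an integer.
Intervening on tariff: with other inputs at their observed values, output = -tariff - 33. Solving for -37 gives tariff = 4, within [0, 14].
Intervening on subsidy: output = -4*subsidy. Reaching -37 requires subsidy = 37/4, not an integer.

set tariff = 4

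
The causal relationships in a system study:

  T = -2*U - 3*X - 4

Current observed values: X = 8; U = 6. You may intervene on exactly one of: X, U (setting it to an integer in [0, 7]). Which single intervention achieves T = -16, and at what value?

Intervening on X: with other inputs at their observed values, T = -3*X - 16. Solving for -16 gives X = 0, within [0, 7].
Intervening on U: T = -2*U - 28. Reaching -16 requires U = -6, outside [0, 7].

set X = 0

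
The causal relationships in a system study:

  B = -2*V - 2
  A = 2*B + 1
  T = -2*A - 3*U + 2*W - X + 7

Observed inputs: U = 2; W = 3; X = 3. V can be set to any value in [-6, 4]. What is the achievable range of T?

-38 to 42

Substituting into the A equation gives A = -4*V - 3.
This gives T = 8*V + 10.
Linear in V, so extremes are at the endpoints: V = -6 gives T = -38; V = 4 gives T = 42.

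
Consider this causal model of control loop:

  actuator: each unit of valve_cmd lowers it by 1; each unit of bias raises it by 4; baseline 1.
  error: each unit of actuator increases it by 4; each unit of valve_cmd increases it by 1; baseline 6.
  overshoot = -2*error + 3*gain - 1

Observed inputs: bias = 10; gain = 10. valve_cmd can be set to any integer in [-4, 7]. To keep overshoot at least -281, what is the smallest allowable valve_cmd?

Substituting into the actuator equation gives actuator = -valve_cmd + 41.
Substituting into the error equation gives error = -3*valve_cmd + 170.
Substituting into the overshoot equation gives overshoot = 6*valve_cmd - 311.
Require 6*valve_cmd - 311 ≥ -281, so valve_cmd ≥ 5.
The smallest integer in [-4, 7] satisfying this is 5.

valve_cmd = 5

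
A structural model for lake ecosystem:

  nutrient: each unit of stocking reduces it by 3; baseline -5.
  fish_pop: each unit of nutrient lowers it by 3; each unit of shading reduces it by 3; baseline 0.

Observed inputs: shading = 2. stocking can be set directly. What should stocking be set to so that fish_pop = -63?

Substituting into the fish_pop equation gives fish_pop = 9*stocking + 9.
Solve 9*stocking + 9 = -63: stocking = (-63 - 9) / 9 = -8.

stocking = -8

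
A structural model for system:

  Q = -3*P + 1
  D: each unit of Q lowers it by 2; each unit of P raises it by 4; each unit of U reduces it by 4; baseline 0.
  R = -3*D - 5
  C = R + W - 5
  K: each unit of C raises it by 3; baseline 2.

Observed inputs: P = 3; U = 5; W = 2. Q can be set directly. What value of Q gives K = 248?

Intervening on Q fixes its value directly, overriding its dependence on P.
Substituting into the D equation gives D = -2*Q - 8.
Substituting into the R equation gives R = 6*Q + 19.
So C = 6*Q + 16.
This gives K = 18*Q + 50.
Solve 18*Q + 50 = 248: Q = (248 - 50) / 18 = 11.

Q = 11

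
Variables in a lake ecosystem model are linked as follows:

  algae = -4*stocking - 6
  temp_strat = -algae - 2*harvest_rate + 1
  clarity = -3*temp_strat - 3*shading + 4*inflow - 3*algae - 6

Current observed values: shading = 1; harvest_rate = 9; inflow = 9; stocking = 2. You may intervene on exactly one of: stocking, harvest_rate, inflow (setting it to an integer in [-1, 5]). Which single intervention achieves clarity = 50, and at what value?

Intervening on stocking: the paths from stocking to clarity cancel (net effect zero), leaving clarity = 78; 50 is unreachable this way.
Intervening on harvest_rate: clarity = 6*harvest_rate + 24. Reaching 50 requires harvest_rate = 13/3, not an integer.
Intervening on inflow: with other inputs at their observed values, clarity = 4*inflow + 42. Solving for 50 gives inflow = 2, within [-1, 5].

set inflow = 2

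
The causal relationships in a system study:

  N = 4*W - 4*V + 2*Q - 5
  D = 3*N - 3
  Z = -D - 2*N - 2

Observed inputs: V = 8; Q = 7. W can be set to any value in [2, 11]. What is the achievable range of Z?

Substituting into the N equation gives N = 4*W - 23.
Substituting into the D equation gives D = 12*W - 72.
Substituting into the Z equation gives Z = -20*W + 116.
Linear in W, so extremes are at the endpoints: W = 2 gives Z = 76; W = 11 gives Z = -104.

-104 to 76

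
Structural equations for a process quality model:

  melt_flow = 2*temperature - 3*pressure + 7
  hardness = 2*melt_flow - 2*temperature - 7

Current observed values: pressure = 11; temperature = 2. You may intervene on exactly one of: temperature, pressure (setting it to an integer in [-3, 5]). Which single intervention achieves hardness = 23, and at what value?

set pressure = -2

Intervening on temperature: hardness = 2*temperature - 59. Reaching 23 requires temperature = 41, outside [-3, 5].
Intervening on pressure: with other inputs at their observed values, hardness = -6*pressure + 11. Solving for 23 gives pressure = -2, within [-3, 5].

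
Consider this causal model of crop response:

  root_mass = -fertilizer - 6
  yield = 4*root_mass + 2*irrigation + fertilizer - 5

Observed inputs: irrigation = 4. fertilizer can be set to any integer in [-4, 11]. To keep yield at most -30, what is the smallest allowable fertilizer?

fertilizer = 3

Substituting into the yield equation gives yield = -3*fertilizer - 21.
Require -3*fertilizer - 21 ≤ -30, so fertilizer ≥ 3.
The smallest integer in [-4, 11] satisfying this is 3.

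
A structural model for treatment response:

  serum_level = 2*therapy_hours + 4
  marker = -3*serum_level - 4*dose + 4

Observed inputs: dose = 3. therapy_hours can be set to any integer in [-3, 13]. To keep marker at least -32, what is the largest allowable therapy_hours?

Substituting into the marker equation gives marker = -6*therapy_hours - 20.
Require -6*therapy_hours - 20 ≥ -32, so therapy_hours ≤ 2.
The largest integer in [-3, 13] satisfying this is 2.

therapy_hours = 2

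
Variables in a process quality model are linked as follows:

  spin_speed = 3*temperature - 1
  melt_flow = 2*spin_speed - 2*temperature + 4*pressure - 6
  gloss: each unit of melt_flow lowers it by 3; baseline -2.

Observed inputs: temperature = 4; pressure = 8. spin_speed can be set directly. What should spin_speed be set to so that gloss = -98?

spin_speed = 7

Intervening on spin_speed fixes its value directly, overriding its dependence on temperature.
Substituting into the melt_flow equation gives melt_flow = 2*spin_speed + 18.
So gloss = -6*spin_speed - 56.
Solve -6*spin_speed - 56 = -98: spin_speed = (-98 + 56) / -6 = 7.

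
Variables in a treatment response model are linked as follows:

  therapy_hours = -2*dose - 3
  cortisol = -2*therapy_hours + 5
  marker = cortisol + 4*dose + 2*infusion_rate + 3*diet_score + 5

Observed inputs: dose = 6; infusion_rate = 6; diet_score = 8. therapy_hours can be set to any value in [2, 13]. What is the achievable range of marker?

Intervening on therapy_hours fixes its value directly, overriding its dependence on dose.
Substituting into the marker equation gives marker = -2*therapy_hours + 70.
Linear in therapy_hours, so extremes are at the endpoints: therapy_hours = 2 gives marker = 66; therapy_hours = 13 gives marker = 44.

44 to 66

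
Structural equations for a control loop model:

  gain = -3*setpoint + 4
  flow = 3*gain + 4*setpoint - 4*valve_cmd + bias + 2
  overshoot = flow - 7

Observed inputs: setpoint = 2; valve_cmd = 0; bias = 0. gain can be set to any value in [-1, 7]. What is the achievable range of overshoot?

0 to 24

Intervening on gain fixes its value directly, overriding its dependence on setpoint.
Substituting into the flow equation gives flow = 3*gain + 10.
So overshoot = 3*gain + 3.
Linear in gain, so extremes are at the endpoints: gain = -1 gives overshoot = 0; gain = 7 gives overshoot = 24.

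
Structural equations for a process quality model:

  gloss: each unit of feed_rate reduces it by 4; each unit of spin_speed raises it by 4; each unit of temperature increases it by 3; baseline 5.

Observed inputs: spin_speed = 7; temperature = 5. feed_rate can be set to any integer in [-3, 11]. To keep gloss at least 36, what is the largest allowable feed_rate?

Substituting into the gloss equation gives gloss = -4*feed_rate + 48.
Require -4*feed_rate + 48 ≥ 36, so feed_rate ≤ 3.
The largest integer in [-3, 11] satisfying this is 3.

feed_rate = 3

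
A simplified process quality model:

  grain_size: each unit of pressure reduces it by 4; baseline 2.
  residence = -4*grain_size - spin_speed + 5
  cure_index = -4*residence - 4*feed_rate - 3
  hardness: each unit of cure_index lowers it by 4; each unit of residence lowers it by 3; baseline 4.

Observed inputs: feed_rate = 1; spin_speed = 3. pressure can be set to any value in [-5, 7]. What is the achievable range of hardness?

Substituting into the residence equation gives residence = 16*pressure - 6.
Substituting into the cure_index equation gives cure_index = -64*pressure + 17.
Substituting into the hardness equation gives hardness = 208*pressure - 46.
Linear in pressure, so extremes are at the endpoints: pressure = -5 gives hardness = -1086; pressure = 7 gives hardness = 1410.

-1086 to 1410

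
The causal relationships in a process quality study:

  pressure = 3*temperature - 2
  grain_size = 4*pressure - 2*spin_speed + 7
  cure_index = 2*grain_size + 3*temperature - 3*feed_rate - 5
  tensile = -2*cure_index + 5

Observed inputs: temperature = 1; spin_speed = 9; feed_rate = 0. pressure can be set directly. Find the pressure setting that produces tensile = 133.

Intervening on pressure fixes its value directly, overriding its dependence on temperature.
Substituting into the grain_size equation gives grain_size = 4*pressure - 11.
Substituting into the cure_index equation gives cure_index = 8*pressure - 24.
Substituting into the tensile equation gives tensile = -16*pressure + 53.
Solve -16*pressure + 53 = 133: pressure = (133 - 53) / -16 = -5.

pressure = -5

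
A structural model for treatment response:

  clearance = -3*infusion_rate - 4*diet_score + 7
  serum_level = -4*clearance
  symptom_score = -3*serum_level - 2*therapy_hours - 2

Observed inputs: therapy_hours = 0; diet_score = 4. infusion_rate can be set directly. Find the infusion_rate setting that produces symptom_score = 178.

infusion_rate = -8

Substituting into the clearance equation gives clearance = -3*infusion_rate - 9.
serum_level becomes 12*infusion_rate + 36.
This gives symptom_score = -36*infusion_rate - 110.
Solve -36*infusion_rate - 110 = 178: infusion_rate = (178 + 110) / -36 = -8.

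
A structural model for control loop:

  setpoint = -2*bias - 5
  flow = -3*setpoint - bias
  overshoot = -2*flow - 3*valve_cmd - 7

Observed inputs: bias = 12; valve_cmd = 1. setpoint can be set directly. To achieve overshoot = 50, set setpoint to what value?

setpoint = 6

Intervening on setpoint fixes its value directly, overriding its dependence on bias.
Substituting into the flow equation gives flow = -3*setpoint - 12.
overshoot becomes 6*setpoint + 14.
Solve 6*setpoint + 14 = 50: setpoint = (50 - 14) / 6 = 6.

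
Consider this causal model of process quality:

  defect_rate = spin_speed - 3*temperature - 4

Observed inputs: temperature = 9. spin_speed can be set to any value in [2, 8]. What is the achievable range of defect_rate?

Substituting into the defect_rate equation gives defect_rate = spin_speed - 31.
Linear in spin_speed, so extremes are at the endpoints: spin_speed = 2 gives defect_rate = -29; spin_speed = 8 gives defect_rate = -23.

-29 to -23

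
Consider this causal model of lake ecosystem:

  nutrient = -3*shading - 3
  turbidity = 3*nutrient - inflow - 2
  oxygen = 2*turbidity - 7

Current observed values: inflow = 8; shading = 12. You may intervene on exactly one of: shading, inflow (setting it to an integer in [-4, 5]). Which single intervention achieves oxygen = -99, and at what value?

set shading = 3

Intervening on shading: with other inputs at their observed values, oxygen = -18*shading - 45. Solving for -99 gives shading = 3, within [-4, 5].
Intervening on inflow: oxygen = -2*inflow - 245. Reaching -99 requires inflow = -73, outside [-4, 5].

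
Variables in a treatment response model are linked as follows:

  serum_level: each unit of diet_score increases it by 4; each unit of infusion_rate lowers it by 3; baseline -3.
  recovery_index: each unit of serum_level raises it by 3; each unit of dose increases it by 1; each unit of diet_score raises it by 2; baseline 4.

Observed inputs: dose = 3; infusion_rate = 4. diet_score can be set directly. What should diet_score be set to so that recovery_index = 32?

diet_score = 5

Substituting into the serum_level equation gives serum_level = 4*diet_score - 15.
recovery_index becomes 14*diet_score - 38.
Solve 14*diet_score - 38 = 32: diet_score = (32 + 38) / 14 = 5.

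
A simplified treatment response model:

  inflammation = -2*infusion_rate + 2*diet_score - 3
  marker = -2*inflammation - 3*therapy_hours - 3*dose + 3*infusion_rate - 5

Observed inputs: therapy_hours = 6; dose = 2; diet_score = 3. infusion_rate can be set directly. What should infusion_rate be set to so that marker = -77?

infusion_rate = -6

Substituting into the inflammation equation gives inflammation = -2*infusion_rate + 3.
This gives marker = 7*infusion_rate - 35.
Solve 7*infusion_rate - 35 = -77: infusion_rate = (-77 + 35) / 7 = -6.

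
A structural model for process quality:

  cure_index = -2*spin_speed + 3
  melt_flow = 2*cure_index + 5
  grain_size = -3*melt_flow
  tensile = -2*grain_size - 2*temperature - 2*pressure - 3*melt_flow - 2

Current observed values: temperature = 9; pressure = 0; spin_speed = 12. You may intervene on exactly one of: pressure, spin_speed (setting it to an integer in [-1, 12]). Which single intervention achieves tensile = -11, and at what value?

set spin_speed = 2

Intervening on pressure: tensile = -2*pressure - 131. Reaching -11 requires pressure = -60, outside [-1, 12].
Intervening on spin_speed: with other inputs at their observed values, tensile = -12*spin_speed + 13. Solving for -11 gives spin_speed = 2, within [-1, 12].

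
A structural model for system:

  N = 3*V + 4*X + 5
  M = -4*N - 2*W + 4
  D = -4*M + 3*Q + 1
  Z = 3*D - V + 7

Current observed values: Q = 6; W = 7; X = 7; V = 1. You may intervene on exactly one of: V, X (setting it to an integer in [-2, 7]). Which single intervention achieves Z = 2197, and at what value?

set V = 3

Intervening on V: with other inputs at their observed values, Z = 143*V + 1768. Solving for 2197 gives V = 3, within [-2, 7].
Intervening on X: Z = 192*X + 567. Reaching 2197 requires X = 815/96, not an integer.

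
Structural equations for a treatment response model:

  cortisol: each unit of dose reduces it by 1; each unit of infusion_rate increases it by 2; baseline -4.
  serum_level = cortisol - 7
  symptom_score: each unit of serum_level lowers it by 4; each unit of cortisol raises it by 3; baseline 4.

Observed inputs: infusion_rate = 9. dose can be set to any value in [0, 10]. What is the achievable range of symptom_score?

18 to 28

Substituting into the cortisol equation gives cortisol = -dose + 14.
Substituting into the serum_level equation gives serum_level = -dose + 7.
Substituting into the symptom_score equation gives symptom_score = dose + 18.
Linear in dose, so extremes are at the endpoints: dose = 0 gives symptom_score = 18; dose = 10 gives symptom_score = 28.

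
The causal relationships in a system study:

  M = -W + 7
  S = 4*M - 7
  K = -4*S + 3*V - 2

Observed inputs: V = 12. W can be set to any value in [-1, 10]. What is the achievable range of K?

Substituting into the S equation gives S = -4*W + 21.
This gives K = 16*W - 50.
Linear in W, so extremes are at the endpoints: W = -1 gives K = -66; W = 10 gives K = 110.

-66 to 110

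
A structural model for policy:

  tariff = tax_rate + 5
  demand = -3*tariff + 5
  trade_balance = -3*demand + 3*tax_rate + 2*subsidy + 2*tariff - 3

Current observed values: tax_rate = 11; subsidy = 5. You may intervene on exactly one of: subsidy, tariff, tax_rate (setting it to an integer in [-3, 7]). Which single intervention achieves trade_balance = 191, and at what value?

set subsidy = 0

Intervening on subsidy: with other inputs at their observed values, trade_balance = 2*subsidy + 191. Solving for 191 gives subsidy = 0, within [-3, 7].
Intervening on tariff: trade_balance = 11*tariff + 25. Reaching 191 requires tariff = 166/11, not an integer.
Intervening on tax_rate: trade_balance = 14*tax_rate + 47. Reaching 191 requires tax_rate = 72/7, not an integer.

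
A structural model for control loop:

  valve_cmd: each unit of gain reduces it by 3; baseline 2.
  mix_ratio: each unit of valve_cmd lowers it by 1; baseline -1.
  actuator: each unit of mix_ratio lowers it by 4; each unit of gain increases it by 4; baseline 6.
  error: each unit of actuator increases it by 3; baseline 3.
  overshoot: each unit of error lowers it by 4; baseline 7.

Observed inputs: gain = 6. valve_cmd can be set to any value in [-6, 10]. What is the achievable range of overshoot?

Intervening on valve_cmd fixes its value directly, overriding its dependence on gain.
Substituting into the actuator equation gives actuator = 4*valve_cmd + 34.
Substituting into the error equation gives error = 12*valve_cmd + 105.
Substituting into the overshoot equation gives overshoot = -48*valve_cmd - 413.
Linear in valve_cmd, so extremes are at the endpoints: valve_cmd = -6 gives overshoot = -125; valve_cmd = 10 gives overshoot = -893.

-893 to -125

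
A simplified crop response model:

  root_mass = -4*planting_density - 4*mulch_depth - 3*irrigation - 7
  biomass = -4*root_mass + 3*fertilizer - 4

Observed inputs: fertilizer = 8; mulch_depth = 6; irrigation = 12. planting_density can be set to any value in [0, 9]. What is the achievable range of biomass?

Substituting into the root_mass equation gives root_mass = -4*planting_density - 67.
This gives biomass = 16*planting_density + 288.
Linear in planting_density, so extremes are at the endpoints: planting_density = 0 gives biomass = 288; planting_density = 9 gives biomass = 432.

288 to 432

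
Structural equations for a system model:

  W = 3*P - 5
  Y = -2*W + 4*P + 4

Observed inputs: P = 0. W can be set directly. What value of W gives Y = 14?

Intervening on W fixes its value directly, overriding its dependence on P.
Substituting into the Y equation gives Y = -2*W + 4.
Solve -2*W + 4 = 14: W = (14 - 4) / -2 = -5.

W = -5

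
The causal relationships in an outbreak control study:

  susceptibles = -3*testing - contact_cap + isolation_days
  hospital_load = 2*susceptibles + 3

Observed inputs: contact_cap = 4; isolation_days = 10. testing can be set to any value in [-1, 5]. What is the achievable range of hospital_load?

Substituting into the susceptibles equation gives susceptibles = -3*testing + 6.
Substituting into the hospital_load equation gives hospital_load = -6*testing + 15.
Linear in testing, so extremes are at the endpoints: testing = -1 gives hospital_load = 21; testing = 5 gives hospital_load = -15.

-15 to 21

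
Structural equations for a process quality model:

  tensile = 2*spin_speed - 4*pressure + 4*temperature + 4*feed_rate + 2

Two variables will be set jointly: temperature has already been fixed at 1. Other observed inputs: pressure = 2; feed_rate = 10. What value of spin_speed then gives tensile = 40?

spin_speed = 1

With temperature held at 1:
Substituting into the tensile equation gives tensile = 2*spin_speed + 38.
Solve 2*spin_speed + 38 = 40: spin_speed = (40 - 38) / 2 = 1.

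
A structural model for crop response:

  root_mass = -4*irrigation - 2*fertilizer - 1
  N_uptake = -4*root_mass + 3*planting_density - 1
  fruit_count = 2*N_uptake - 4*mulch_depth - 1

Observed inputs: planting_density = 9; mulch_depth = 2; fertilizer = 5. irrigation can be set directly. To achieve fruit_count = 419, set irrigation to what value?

irrigation = 9

Substituting into the root_mass equation gives root_mass = -4*irrigation - 11.
Substituting into the N_uptake equation gives N_uptake = 16*irrigation + 70.
Substituting into the fruit_count equation gives fruit_count = 32*irrigation + 131.
Solve 32*irrigation + 131 = 419: irrigation = (419 - 131) / 32 = 9.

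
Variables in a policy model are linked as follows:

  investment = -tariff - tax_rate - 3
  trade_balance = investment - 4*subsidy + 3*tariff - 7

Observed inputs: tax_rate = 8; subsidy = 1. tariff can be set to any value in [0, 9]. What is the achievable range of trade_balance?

-22 to -4

Substituting into the investment equation gives investment = -tariff - 11.
Substituting into the trade_balance equation gives trade_balance = 2*tariff - 22.
Linear in tariff, so extremes are at the endpoints: tariff = 0 gives trade_balance = -22; tariff = 9 gives trade_balance = -4.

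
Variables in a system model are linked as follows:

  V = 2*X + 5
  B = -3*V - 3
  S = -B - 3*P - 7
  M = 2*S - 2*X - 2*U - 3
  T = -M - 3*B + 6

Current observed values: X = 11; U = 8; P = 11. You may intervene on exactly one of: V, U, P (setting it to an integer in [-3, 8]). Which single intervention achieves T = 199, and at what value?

Intervening on V: T = 3*V + 130. Reaching 199 requires V = 23, outside [-3, 8].
Intervening on U: with other inputs at their observed values, T = 2*U + 195. Solving for 199 gives U = 2, within [-3, 8].
Intervening on P: T = 6*P + 145. Reaching 199 requires P = 9, outside [-3, 8].

set U = 2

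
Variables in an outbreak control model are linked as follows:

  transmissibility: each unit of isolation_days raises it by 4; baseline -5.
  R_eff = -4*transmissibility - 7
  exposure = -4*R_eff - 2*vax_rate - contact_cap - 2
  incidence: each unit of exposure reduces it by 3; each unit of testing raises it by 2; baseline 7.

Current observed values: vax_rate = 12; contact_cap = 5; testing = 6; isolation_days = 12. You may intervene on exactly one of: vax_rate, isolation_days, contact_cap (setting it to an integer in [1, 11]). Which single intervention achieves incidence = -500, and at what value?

Intervening on vax_rate: incidence = 6*vax_rate - 2108. Reaching -500 requires vax_rate = 268, outside [1, 11].
Intervening on isolation_days: with other inputs at their observed values, incidence = -192*isolation_days + 268. Solving for -500 gives isolation_days = 4, within [1, 11].
Intervening on contact_cap: incidence = 3*contact_cap - 2051. Reaching -500 requires contact_cap = 517, outside [1, 11].

set isolation_days = 4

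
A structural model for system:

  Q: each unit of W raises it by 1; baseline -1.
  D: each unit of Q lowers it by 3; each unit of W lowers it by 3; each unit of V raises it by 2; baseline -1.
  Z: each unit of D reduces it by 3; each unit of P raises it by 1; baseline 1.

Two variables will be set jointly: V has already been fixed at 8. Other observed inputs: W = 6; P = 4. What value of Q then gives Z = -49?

Q = -7

With V held at 8:
Intervening on Q fixes its value directly, overriding its dependence on W.
Substituting into the D equation gives D = -3*Q - 3.
This gives Z = 9*Q + 14.
Solve 9*Q + 14 = -49: Q = (-49 - 14) / 9 = -7.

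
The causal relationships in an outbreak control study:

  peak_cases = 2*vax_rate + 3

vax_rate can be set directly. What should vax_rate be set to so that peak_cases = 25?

vax_rate = 11

Solve 2*vax_rate + 3 = 25: vax_rate = (25 - 3) / 2 = 11.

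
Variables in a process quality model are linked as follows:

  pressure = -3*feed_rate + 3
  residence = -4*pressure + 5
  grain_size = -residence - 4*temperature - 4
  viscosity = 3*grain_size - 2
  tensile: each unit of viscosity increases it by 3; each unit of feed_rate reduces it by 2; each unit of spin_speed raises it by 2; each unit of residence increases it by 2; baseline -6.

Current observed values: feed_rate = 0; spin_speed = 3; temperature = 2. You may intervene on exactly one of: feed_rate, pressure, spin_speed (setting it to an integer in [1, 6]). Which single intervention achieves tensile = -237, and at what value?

Intervening on feed_rate: with other inputs at their observed values, tensile = -86*feed_rate - 65. Solving for -237 gives feed_rate = 2, within [1, 6].
Intervening on pressure: tensile = 28*pressure - 149. Reaching -237 requires pressure = -22/7, not an integer.
Intervening on spin_speed: tensile = 2*spin_speed - 71. Reaching -237 requires spin_speed = -83, outside [1, 6].

set feed_rate = 2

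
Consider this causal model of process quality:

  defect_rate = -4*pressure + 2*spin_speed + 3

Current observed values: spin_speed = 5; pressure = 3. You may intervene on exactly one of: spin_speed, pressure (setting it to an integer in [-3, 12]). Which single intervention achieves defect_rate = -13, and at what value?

set spin_speed = -2

Intervening on spin_speed: with other inputs at their observed values, defect_rate = 2*spin_speed - 9. Solving for -13 gives spin_speed = -2, within [-3, 12].
Intervening on pressure: defect_rate = -4*pressure + 13. Reaching -13 requires pressure = 13/2, not an integer.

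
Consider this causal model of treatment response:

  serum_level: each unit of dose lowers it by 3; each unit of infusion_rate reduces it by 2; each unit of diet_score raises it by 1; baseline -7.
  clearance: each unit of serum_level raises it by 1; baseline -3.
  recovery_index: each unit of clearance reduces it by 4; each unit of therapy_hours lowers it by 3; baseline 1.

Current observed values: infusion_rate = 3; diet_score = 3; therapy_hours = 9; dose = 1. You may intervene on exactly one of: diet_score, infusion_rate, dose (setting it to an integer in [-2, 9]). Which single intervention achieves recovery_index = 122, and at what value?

set dose = 8

Intervening on diet_score: recovery_index = -4*diet_score + 50. Reaching 122 requires diet_score = -18, outside [-2, 9].
Intervening on infusion_rate: recovery_index = 8*infusion_rate + 14. Reaching 122 requires infusion_rate = 27/2, not an integer.
Intervening on dose: with other inputs at their observed values, recovery_index = 12*dose + 26. Solving for 122 gives dose = 8, within [-2, 9].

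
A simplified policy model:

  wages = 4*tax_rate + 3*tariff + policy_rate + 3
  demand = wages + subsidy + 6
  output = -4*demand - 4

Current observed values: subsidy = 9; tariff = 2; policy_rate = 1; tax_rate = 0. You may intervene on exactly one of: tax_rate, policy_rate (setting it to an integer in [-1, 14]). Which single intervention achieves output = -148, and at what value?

set policy_rate = 12

Intervening on tax_rate: output = -16*tax_rate - 104. Reaching -148 requires tax_rate = 11/4, not an integer.
Intervening on policy_rate: with other inputs at their observed values, output = -4*policy_rate - 100. Solving for -148 gives policy_rate = 12, within [-1, 14].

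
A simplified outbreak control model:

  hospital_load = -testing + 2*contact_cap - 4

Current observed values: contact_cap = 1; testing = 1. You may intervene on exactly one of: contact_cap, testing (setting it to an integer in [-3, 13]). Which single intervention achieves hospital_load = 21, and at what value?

Intervening on contact_cap: with other inputs at their observed values, hospital_load = 2*contact_cap - 5. Solving for 21 gives contact_cap = 13, within [-3, 13].
Intervening on testing: hospital_load = -testing - 2. Reaching 21 requires testing = -23, outside [-3, 13].

set contact_cap = 13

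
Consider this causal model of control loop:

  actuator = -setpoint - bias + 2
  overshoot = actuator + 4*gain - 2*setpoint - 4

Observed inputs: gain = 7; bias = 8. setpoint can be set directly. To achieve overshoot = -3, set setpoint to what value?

Substituting into the actuator equation gives actuator = -setpoint - 6.
So overshoot = -3*setpoint + 18.
Solve -3*setpoint + 18 = -3: setpoint = (-3 - 18) / -3 = 7.

setpoint = 7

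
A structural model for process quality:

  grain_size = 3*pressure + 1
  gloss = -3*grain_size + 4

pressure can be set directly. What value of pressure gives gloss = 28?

pressure = -3

Substituting into the gloss equation gives gloss = -9*pressure + 1.
Solve -9*pressure + 1 = 28: pressure = (28 - 1) / -9 = -3.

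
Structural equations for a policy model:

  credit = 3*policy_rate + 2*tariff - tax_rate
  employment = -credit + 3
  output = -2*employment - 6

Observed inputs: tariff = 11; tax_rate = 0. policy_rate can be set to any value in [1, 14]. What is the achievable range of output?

Substituting into the credit equation gives credit = 3*policy_rate + 22.
This gives employment = -3*policy_rate - 19.
This gives output = 6*policy_rate + 32.
Linear in policy_rate, so extremes are at the endpoints: policy_rate = 1 gives output = 38; policy_rate = 14 gives output = 116.

38 to 116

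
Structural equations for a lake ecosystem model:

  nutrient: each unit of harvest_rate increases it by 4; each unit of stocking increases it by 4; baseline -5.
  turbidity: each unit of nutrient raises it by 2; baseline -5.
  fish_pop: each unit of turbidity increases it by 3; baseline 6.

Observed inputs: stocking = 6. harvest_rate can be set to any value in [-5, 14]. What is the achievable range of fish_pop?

-15 to 441

Substituting into the nutrient equation gives nutrient = 4*harvest_rate + 19.
Substituting into the turbidity equation gives turbidity = 8*harvest_rate + 33.
Substituting into the fish_pop equation gives fish_pop = 24*harvest_rate + 105.
Linear in harvest_rate, so extremes are at the endpoints: harvest_rate = -5 gives fish_pop = -15; harvest_rate = 14 gives fish_pop = 441.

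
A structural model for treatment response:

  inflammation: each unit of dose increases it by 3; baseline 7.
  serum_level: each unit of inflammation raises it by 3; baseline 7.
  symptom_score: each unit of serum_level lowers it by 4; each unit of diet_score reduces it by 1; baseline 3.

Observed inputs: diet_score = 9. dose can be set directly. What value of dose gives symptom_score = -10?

dose = -3

Substituting into the serum_level equation gives serum_level = 9*dose + 28.
This gives symptom_score = -36*dose - 118.
Solve -36*dose - 118 = -10: dose = (-10 + 118) / -36 = -3.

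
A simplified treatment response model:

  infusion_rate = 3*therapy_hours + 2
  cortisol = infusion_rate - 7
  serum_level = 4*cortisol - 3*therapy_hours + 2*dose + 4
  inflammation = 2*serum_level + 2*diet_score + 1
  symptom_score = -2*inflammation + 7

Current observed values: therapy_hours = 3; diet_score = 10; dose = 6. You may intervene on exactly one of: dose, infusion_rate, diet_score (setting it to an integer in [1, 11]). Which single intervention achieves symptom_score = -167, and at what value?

set dose = 11

Intervening on dose: with other inputs at their observed values, symptom_score = -8*dose - 79. Solving for -167 gives dose = 11, within [1, 11].
Intervening on infusion_rate: symptom_score = -16*infusion_rate + 49. Reaching -167 requires infusion_rate = 27/2, not an integer.
Intervening on diet_score: symptom_score = -4*diet_score - 87. Reaching -167 requires diet_score = 20, outside [1, 11].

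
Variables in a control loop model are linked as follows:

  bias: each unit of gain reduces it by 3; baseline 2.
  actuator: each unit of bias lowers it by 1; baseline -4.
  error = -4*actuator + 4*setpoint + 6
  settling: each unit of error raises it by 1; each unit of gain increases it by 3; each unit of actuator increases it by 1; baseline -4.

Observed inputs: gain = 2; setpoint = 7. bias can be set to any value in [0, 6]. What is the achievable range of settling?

Intervening on bias fixes its value directly, overriding its dependence on gain.
Substituting into the error equation gives error = 4*bias + 50.
This gives settling = 3*bias + 48.
Linear in bias, so extremes are at the endpoints: bias = 0 gives settling = 48; bias = 6 gives settling = 66.

48 to 66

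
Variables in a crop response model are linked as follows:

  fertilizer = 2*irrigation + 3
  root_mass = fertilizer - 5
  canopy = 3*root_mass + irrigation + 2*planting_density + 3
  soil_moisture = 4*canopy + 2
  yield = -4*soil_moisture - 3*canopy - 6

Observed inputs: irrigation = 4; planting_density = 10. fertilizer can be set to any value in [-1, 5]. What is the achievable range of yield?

Intervening on fertilizer fixes its value directly, overriding its dependence on irrigation.
Substituting into the canopy equation gives canopy = 3*fertilizer + 12.
Substituting into the soil_moisture equation gives soil_moisture = 12*fertilizer + 50.
Substituting into the yield equation gives yield = -57*fertilizer - 242.
Linear in fertilizer, so extremes are at the endpoints: fertilizer = -1 gives yield = -185; fertilizer = 5 gives yield = -527.

-527 to -185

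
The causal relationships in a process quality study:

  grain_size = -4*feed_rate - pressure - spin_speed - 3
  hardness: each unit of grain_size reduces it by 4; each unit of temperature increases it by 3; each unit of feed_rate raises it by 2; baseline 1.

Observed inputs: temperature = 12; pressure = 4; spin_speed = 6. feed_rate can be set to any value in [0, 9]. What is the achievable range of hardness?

89 to 251

Substituting into the grain_size equation gives grain_size = -4*feed_rate - 13.
hardness becomes 18*feed_rate + 89.
Linear in feed_rate, so extremes are at the endpoints: feed_rate = 0 gives hardness = 89; feed_rate = 9 gives hardness = 251.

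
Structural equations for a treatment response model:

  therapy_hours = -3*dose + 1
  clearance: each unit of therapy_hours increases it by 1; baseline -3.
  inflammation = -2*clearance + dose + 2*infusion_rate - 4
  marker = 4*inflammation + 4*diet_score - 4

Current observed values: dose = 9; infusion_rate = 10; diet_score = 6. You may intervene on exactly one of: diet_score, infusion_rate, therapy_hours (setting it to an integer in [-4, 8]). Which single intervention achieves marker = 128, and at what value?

Intervening on diet_score: marker = 4*diet_score + 328. Reaching 128 requires diet_score = -50, outside [-4, 8].
Intervening on infusion_rate: marker = 8*infusion_rate + 272. Reaching 128 requires infusion_rate = -18, outside [-4, 8].
Intervening on therapy_hours: with other inputs at their observed values, marker = -8*therapy_hours + 144. Solving for 128 gives therapy_hours = 2, within [-4, 8].

set therapy_hours = 2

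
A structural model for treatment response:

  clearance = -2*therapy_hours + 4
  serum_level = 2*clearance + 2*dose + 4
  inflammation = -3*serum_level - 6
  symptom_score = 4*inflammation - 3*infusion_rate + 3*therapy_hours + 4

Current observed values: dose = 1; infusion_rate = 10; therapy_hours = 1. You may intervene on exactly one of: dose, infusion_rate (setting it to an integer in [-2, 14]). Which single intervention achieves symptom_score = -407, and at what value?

set dose = 11

Intervening on dose: with other inputs at their observed values, symptom_score = -24*dose - 143. Solving for -407 gives dose = 11, within [-2, 14].
Intervening on infusion_rate: symptom_score = -3*infusion_rate - 137. Reaching -407 requires infusion_rate = 90, outside [-2, 14].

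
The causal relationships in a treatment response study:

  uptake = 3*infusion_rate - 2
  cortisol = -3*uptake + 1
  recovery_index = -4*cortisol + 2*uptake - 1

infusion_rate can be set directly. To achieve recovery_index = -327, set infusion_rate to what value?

infusion_rate = -7

Substituting into the cortisol equation gives cortisol = -9*infusion_rate + 7.
Substituting into the recovery_index equation gives recovery_index = 42*infusion_rate - 33.
Solve 42*infusion_rate - 33 = -327: infusion_rate = (-327 + 33) / 42 = -7.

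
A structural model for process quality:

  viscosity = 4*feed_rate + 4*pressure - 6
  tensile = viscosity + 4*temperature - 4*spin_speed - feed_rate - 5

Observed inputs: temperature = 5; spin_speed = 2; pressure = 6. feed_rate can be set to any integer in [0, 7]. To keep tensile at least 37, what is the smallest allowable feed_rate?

Substituting into the viscosity equation gives viscosity = 4*feed_rate + 18.
So tensile = 3*feed_rate + 25.
Require 3*feed_rate + 25 ≥ 37, so feed_rate ≥ 4.
The smallest integer in [0, 7] satisfying this is 4.

feed_rate = 4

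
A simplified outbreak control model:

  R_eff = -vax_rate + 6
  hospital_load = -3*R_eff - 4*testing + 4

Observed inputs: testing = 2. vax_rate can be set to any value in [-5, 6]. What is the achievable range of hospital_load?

Substituting into the hospital_load equation gives hospital_load = 3*vax_rate - 22.
Linear in vax_rate, so extremes are at the endpoints: vax_rate = -5 gives hospital_load = -37; vax_rate = 6 gives hospital_load = -4.

-37 to -4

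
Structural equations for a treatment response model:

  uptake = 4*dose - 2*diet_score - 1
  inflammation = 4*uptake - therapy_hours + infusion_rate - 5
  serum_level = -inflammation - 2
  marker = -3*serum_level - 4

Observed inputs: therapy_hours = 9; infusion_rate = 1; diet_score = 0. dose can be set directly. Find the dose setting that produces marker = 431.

Substituting into the uptake equation gives uptake = 4*dose - 1.
Substituting into the inflammation equation gives inflammation = 16*dose - 17.
So serum_level = -16*dose + 15.
Substituting into the marker equation gives marker = 48*dose - 49.
Solve 48*dose - 49 = 431: dose = (431 + 49) / 48 = 10.

dose = 10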